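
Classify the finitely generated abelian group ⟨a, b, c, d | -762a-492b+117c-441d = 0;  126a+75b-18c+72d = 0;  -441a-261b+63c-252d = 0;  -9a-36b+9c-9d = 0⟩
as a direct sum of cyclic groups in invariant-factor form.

rank_ℚ(R)=4; free=4−4=0
SNF(R) diag = [3, 3, 9, 27] → torsion [3, 3, 9, 27]

Answer: M ≅ ℤ/3 ⊕ ℤ/3 ⊕ ℤ/9 ⊕ ℤ/27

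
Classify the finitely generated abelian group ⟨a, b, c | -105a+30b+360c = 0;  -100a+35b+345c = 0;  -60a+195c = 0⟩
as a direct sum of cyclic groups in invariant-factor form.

rank_ℚ(R)=3; free=3−3=0
SNF(R) diag = [5, 15, 45] → torsion [5, 15, 45]

Answer: M ≅ ℤ/5 ⊕ ℤ/15 ⊕ ℤ/45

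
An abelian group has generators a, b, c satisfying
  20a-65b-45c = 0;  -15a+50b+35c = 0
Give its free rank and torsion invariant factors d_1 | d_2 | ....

Answer: M ≅ ℤ^1 ⊕ ℤ/5 ⊕ ℤ/5

Derivation:
rank_ℚ(R)=2; free=3−2=1
SNF(R) diag = [5, 5] → torsion [5, 5]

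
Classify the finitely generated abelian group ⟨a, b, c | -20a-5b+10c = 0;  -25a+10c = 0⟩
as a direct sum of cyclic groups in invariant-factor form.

rank_ℚ(R)=2; free=3−2=1
SNF(R) diag = [5, 5] → torsion [5, 5]

Answer: M ≅ ℤ^1 ⊕ ℤ/5 ⊕ ℤ/5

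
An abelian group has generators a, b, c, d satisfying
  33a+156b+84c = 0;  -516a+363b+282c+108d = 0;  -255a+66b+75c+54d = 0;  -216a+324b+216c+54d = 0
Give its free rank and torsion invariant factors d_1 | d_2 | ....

Answer: M ≅ ℤ/3 ⊕ ℤ/9 ⊕ ℤ/27 ⊕ ℤ/54

Derivation:
rank_ℚ(R)=4; free=4−4=0
SNF(R) diag = [3, 9, 27, 54] → torsion [3, 9, 27, 54]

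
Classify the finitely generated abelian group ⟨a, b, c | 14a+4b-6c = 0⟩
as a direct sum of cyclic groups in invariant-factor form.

Answer: M ≅ ℤ^2 ⊕ ℤ/2

Derivation:
rank_ℚ(R)=1; free=3−1=2
SNF(R) diag = [2] → torsion [2]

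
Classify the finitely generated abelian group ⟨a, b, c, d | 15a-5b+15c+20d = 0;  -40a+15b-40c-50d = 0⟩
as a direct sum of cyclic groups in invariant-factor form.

Answer: M ≅ ℤ^2 ⊕ ℤ/5 ⊕ ℤ/5

Derivation:
rank_ℚ(R)=2; free=4−2=2
SNF(R) diag = [5, 5] → torsion [5, 5]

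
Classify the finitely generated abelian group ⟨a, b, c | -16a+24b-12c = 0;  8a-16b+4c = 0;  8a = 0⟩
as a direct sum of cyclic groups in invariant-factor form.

Answer: M ≅ ℤ/4 ⊕ ℤ/8 ⊕ ℤ/24

Derivation:
rank_ℚ(R)=3; free=3−3=0
SNF(R) diag = [4, 8, 24] → torsion [4, 8, 24]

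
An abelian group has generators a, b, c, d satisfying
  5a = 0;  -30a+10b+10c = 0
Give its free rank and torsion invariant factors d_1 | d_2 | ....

rank_ℚ(R)=2; free=4−2=2
SNF(R) diag = [5, 10] → torsion [5, 10]

Answer: M ≅ ℤ^2 ⊕ ℤ/5 ⊕ ℤ/10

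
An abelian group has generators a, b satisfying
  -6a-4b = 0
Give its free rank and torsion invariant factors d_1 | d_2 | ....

rank_ℚ(R)=1; free=2−1=1
SNF(R) diag = [2] → torsion [2]

Answer: M ≅ ℤ^1 ⊕ ℤ/2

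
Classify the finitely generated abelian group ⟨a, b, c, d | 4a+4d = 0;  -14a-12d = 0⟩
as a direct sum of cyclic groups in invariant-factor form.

rank_ℚ(R)=2; free=4−2=2
SNF(R) diag = [2, 4] → torsion [2, 4]

Answer: M ≅ ℤ^2 ⊕ ℤ/2 ⊕ ℤ/4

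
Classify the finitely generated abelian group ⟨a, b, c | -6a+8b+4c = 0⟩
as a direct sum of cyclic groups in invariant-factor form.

rank_ℚ(R)=1; free=3−1=2
SNF(R) diag = [2] → torsion [2]

Answer: M ≅ ℤ^2 ⊕ ℤ/2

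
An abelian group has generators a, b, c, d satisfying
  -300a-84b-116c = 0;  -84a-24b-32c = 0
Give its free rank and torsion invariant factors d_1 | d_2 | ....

rank_ℚ(R)=2; free=4−2=2
SNF(R) diag = [4, 12] → torsion [4, 12]

Answer: M ≅ ℤ^2 ⊕ ℤ/4 ⊕ ℤ/12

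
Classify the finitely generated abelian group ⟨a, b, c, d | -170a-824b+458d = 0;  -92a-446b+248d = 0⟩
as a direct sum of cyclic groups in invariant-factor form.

rank_ℚ(R)=2; free=4−2=2
SNF(R) diag = [2, 6] → torsion [2, 6]

Answer: M ≅ ℤ^2 ⊕ ℤ/2 ⊕ ℤ/6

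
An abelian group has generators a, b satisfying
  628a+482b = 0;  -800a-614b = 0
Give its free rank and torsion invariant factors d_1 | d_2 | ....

rank_ℚ(R)=2; free=2−2=0
SNF(R) diag = [2, 4] → torsion [2, 4]

Answer: M ≅ ℤ/2 ⊕ ℤ/4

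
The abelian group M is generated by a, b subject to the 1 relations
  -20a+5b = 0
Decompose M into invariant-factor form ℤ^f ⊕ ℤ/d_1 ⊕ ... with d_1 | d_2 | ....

Answer: M ≅ ℤ^1 ⊕ ℤ/5

Derivation:
rank_ℚ(R)=1; free=2−1=1
SNF(R) diag = [5] → torsion [5]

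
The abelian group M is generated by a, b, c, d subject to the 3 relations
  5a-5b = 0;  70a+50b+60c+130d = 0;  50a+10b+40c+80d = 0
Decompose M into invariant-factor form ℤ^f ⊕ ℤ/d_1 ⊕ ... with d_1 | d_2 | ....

Answer: M ≅ ℤ^1 ⊕ ℤ/5 ⊕ ℤ/10 ⊕ ℤ/20

Derivation:
rank_ℚ(R)=3; free=4−3=1
SNF(R) diag = [5, 10, 20] → torsion [5, 10, 20]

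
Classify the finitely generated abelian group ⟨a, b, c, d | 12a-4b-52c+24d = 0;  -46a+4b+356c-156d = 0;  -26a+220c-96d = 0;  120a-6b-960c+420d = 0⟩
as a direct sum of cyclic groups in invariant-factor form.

Answer: M ≅ ℤ/2 ⊕ ℤ/2 ⊕ ℤ/4 ⊕ ℤ/12

Derivation:
rank_ℚ(R)=4; free=4−4=0
SNF(R) diag = [2, 2, 4, 12] → torsion [2, 2, 4, 12]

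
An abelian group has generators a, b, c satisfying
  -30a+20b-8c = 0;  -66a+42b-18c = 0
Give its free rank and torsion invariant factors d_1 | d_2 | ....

rank_ℚ(R)=2; free=3−2=1
SNF(R) diag = [2, 6] → torsion [2, 6]

Answer: M ≅ ℤ^1 ⊕ ℤ/2 ⊕ ℤ/6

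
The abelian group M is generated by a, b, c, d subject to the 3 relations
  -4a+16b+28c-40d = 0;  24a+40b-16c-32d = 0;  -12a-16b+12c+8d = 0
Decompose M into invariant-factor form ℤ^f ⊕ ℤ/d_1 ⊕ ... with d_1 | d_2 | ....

Answer: M ≅ ℤ^1 ⊕ ℤ/4 ⊕ ℤ/8 ⊕ ℤ/8

Derivation:
rank_ℚ(R)=3; free=4−3=1
SNF(R) diag = [4, 8, 8] → torsion [4, 8, 8]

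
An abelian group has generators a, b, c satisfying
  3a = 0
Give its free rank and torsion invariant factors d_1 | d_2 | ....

rank_ℚ(R)=1; free=3−1=2
SNF(R) diag = [3] → torsion [3]

Answer: M ≅ ℤ^2 ⊕ ℤ/3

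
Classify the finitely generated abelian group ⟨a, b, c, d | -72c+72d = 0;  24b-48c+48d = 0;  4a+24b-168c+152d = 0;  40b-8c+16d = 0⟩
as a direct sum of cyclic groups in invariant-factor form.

Answer: M ≅ ℤ/4 ⊕ ℤ/8 ⊕ ℤ/24 ⊕ ℤ/72

Derivation:
rank_ℚ(R)=4; free=4−4=0
SNF(R) diag = [4, 8, 24, 72] → torsion [4, 8, 24, 72]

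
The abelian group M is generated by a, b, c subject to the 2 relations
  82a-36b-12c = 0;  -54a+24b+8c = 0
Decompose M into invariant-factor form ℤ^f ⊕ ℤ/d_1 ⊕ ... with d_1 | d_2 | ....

rank_ℚ(R)=2; free=3−2=1
SNF(R) diag = [2, 4] → torsion [2, 4]

Answer: M ≅ ℤ^1 ⊕ ℤ/2 ⊕ ℤ/4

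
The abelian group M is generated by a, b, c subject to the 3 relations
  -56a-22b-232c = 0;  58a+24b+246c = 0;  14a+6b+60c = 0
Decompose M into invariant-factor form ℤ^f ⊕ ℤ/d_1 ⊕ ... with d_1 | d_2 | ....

Answer: M ≅ ℤ/2 ⊕ ℤ/2 ⊕ ℤ/6

Derivation:
rank_ℚ(R)=3; free=3−3=0
SNF(R) diag = [2, 2, 6] → torsion [2, 2, 6]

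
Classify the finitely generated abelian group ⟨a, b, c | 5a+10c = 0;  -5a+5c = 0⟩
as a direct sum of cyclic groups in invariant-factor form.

rank_ℚ(R)=2; free=3−2=1
SNF(R) diag = [5, 15] → torsion [5, 15]

Answer: M ≅ ℤ^1 ⊕ ℤ/5 ⊕ ℤ/15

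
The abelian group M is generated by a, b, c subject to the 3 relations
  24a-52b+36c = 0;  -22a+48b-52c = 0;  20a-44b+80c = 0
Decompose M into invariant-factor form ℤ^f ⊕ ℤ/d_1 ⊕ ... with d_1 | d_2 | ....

Answer: M ≅ ℤ/2 ⊕ ℤ/4 ⊕ ℤ/12

Derivation:
rank_ℚ(R)=3; free=3−3=0
SNF(R) diag = [2, 4, 12] → torsion [2, 4, 12]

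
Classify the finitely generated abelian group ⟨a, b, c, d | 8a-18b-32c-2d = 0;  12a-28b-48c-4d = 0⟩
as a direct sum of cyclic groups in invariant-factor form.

Answer: M ≅ ℤ^2 ⊕ ℤ/2 ⊕ ℤ/4

Derivation:
rank_ℚ(R)=2; free=4−2=2
SNF(R) diag = [2, 4] → torsion [2, 4]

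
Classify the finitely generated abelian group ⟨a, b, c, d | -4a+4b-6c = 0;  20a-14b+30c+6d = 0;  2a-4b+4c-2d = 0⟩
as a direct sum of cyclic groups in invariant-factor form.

Answer: M ≅ ℤ^1 ⊕ ℤ/2 ⊕ ℤ/2 ⊕ ℤ/6

Derivation:
rank_ℚ(R)=3; free=4−3=1
SNF(R) diag = [2, 2, 6] → torsion [2, 2, 6]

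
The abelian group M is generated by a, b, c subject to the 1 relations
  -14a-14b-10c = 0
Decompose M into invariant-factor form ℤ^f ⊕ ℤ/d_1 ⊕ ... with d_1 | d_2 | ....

rank_ℚ(R)=1; free=3−1=2
SNF(R) diag = [2] → torsion [2]

Answer: M ≅ ℤ^2 ⊕ ℤ/2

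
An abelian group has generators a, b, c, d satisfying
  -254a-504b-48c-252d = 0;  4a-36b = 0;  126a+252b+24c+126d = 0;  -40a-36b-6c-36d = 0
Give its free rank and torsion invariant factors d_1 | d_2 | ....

Answer: M ≅ ℤ/2 ⊕ ℤ/6 ⊕ ℤ/18 ⊕ ℤ/36

Derivation:
rank_ℚ(R)=4; free=4−4=0
SNF(R) diag = [2, 6, 18, 36] → torsion [2, 6, 18, 36]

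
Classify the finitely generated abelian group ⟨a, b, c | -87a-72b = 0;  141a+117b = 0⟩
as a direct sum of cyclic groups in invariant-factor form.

Answer: M ≅ ℤ^1 ⊕ ℤ/3 ⊕ ℤ/9

Derivation:
rank_ℚ(R)=2; free=3−2=1
SNF(R) diag = [3, 9] → torsion [3, 9]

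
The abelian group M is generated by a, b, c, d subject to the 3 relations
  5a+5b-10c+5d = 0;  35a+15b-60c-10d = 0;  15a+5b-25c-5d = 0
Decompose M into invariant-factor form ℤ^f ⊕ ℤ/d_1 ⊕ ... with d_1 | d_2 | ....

rank_ℚ(R)=3; free=4−3=1
SNF(R) diag = [5, 5, 5] → torsion [5, 5, 5]

Answer: M ≅ ℤ^1 ⊕ ℤ/5 ⊕ ℤ/5 ⊕ ℤ/5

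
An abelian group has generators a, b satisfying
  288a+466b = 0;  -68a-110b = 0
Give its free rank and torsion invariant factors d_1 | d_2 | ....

Answer: M ≅ ℤ/2 ⊕ ℤ/4

Derivation:
rank_ℚ(R)=2; free=2−2=0
SNF(R) diag = [2, 4] → torsion [2, 4]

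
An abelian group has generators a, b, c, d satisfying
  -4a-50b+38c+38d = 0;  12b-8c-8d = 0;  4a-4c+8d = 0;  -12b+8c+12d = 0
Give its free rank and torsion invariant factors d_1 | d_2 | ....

Answer: M ≅ ℤ/2 ⊕ ℤ/4 ⊕ ℤ/4 ⊕ ℤ/4

Derivation:
rank_ℚ(R)=4; free=4−4=0
SNF(R) diag = [2, 4, 4, 4] → torsion [2, 4, 4, 4]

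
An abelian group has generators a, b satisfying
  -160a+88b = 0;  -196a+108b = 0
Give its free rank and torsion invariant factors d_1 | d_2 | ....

rank_ℚ(R)=2; free=2−2=0
SNF(R) diag = [4, 8] → torsion [4, 8]

Answer: M ≅ ℤ/4 ⊕ ℤ/8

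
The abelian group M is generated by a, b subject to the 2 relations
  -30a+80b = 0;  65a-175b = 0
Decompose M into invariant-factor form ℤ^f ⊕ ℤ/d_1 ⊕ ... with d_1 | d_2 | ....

rank_ℚ(R)=2; free=2−2=0
SNF(R) diag = [5, 10] → torsion [5, 10]

Answer: M ≅ ℤ/5 ⊕ ℤ/10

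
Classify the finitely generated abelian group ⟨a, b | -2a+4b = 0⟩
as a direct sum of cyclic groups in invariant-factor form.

rank_ℚ(R)=1; free=2−1=1
SNF(R) diag = [2] → torsion [2]

Answer: M ≅ ℤ^1 ⊕ ℤ/2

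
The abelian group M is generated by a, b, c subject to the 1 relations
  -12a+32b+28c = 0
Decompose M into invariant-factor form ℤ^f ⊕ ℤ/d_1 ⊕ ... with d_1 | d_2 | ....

rank_ℚ(R)=1; free=3−1=2
SNF(R) diag = [4] → torsion [4]

Answer: M ≅ ℤ^2 ⊕ ℤ/4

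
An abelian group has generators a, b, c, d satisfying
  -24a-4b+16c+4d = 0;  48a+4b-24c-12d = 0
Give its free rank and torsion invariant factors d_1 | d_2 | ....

Answer: M ≅ ℤ^2 ⊕ ℤ/4 ⊕ ℤ/8

Derivation:
rank_ℚ(R)=2; free=4−2=2
SNF(R) diag = [4, 8] → torsion [4, 8]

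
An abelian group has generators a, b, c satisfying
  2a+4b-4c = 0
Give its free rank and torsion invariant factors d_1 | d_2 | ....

Answer: M ≅ ℤ^2 ⊕ ℤ/2

Derivation:
rank_ℚ(R)=1; free=3−1=2
SNF(R) diag = [2] → torsion [2]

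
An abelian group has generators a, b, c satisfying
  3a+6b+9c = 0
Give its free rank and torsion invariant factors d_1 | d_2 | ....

rank_ℚ(R)=1; free=3−1=2
SNF(R) diag = [3] → torsion [3]

Answer: M ≅ ℤ^2 ⊕ ℤ/3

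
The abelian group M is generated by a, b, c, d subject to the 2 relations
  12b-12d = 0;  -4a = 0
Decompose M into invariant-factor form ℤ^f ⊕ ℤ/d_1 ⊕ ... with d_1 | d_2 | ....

Answer: M ≅ ℤ^2 ⊕ ℤ/4 ⊕ ℤ/12

Derivation:
rank_ℚ(R)=2; free=4−2=2
SNF(R) diag = [4, 12] → torsion [4, 12]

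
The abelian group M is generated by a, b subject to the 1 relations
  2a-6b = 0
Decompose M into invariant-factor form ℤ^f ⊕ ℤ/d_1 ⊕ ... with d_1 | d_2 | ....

Answer: M ≅ ℤ^1 ⊕ ℤ/2

Derivation:
rank_ℚ(R)=1; free=2−1=1
SNF(R) diag = [2] → torsion [2]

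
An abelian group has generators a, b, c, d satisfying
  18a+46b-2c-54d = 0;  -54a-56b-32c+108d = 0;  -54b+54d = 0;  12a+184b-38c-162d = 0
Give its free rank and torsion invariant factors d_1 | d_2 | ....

rank_ℚ(R)=4; free=4−4=0
SNF(R) diag = [2, 6, 18, 54] → torsion [2, 6, 18, 54]

Answer: M ≅ ℤ/2 ⊕ ℤ/6 ⊕ ℤ/18 ⊕ ℤ/54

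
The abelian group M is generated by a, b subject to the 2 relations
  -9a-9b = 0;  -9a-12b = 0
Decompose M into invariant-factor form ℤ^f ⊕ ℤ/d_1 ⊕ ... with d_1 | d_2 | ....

rank_ℚ(R)=2; free=2−2=0
SNF(R) diag = [3, 9] → torsion [3, 9]

Answer: M ≅ ℤ/3 ⊕ ℤ/9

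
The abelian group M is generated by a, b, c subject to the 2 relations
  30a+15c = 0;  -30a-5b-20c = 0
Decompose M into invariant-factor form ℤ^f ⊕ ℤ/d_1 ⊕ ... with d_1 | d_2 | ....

rank_ℚ(R)=2; free=3−2=1
SNF(R) diag = [5, 15] → torsion [5, 15]

Answer: M ≅ ℤ^1 ⊕ ℤ/5 ⊕ ℤ/15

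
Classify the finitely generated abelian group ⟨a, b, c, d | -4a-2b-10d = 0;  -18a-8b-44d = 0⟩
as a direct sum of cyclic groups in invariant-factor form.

rank_ℚ(R)=2; free=4−2=2
SNF(R) diag = [2, 2] → torsion [2, 2]

Answer: M ≅ ℤ^2 ⊕ ℤ/2 ⊕ ℤ/2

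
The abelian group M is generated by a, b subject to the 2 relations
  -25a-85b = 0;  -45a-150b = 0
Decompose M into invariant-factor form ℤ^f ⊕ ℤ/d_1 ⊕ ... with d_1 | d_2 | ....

rank_ℚ(R)=2; free=2−2=0
SNF(R) diag = [5, 15] → torsion [5, 15]

Answer: M ≅ ℤ/5 ⊕ ℤ/15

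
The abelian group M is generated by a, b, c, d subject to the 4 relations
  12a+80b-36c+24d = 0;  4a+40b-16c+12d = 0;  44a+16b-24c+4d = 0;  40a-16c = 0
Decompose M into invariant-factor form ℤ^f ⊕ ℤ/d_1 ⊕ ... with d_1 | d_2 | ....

rank_ℚ(R)=4; free=4−4=0
SNF(R) diag = [4, 4, 8, 24] → torsion [4, 4, 8, 24]

Answer: M ≅ ℤ/4 ⊕ ℤ/4 ⊕ ℤ/8 ⊕ ℤ/24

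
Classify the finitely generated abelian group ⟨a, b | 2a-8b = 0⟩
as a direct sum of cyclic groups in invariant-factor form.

rank_ℚ(R)=1; free=2−1=1
SNF(R) diag = [2] → torsion [2]

Answer: M ≅ ℤ^1 ⊕ ℤ/2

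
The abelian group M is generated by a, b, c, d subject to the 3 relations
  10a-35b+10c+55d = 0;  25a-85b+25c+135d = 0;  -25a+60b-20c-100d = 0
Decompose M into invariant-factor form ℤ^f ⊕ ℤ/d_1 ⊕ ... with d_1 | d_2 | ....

Answer: M ≅ ℤ^1 ⊕ ℤ/5 ⊕ ℤ/5 ⊕ ℤ/5

Derivation:
rank_ℚ(R)=3; free=4−3=1
SNF(R) diag = [5, 5, 5] → torsion [5, 5, 5]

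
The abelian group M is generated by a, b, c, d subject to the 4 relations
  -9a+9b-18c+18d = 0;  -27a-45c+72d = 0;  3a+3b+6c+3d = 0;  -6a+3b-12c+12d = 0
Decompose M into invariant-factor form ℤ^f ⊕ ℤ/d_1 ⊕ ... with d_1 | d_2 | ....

rank_ℚ(R)=4; free=4−4=0
SNF(R) diag = [3, 9, 9, 9] → torsion [3, 9, 9, 9]

Answer: M ≅ ℤ/3 ⊕ ℤ/9 ⊕ ℤ/9 ⊕ ℤ/9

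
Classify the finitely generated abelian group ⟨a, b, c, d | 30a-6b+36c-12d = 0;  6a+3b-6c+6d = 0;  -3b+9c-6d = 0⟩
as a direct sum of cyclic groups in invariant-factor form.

rank_ℚ(R)=3; free=4−3=1
SNF(R) diag = [3, 3, 6] → torsion [3, 3, 6]

Answer: M ≅ ℤ^1 ⊕ ℤ/3 ⊕ ℤ/3 ⊕ ℤ/6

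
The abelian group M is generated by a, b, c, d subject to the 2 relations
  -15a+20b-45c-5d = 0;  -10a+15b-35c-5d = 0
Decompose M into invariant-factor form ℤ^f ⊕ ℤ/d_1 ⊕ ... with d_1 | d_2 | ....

Answer: M ≅ ℤ^2 ⊕ ℤ/5 ⊕ ℤ/5

Derivation:
rank_ℚ(R)=2; free=4−2=2
SNF(R) diag = [5, 5] → torsion [5, 5]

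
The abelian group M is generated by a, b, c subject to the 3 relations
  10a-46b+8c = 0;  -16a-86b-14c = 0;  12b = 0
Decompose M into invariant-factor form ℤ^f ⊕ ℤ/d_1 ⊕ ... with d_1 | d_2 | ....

Answer: M ≅ ℤ/2 ⊕ ℤ/6 ⊕ ℤ/12

Derivation:
rank_ℚ(R)=3; free=3−3=0
SNF(R) diag = [2, 6, 12] → torsion [2, 6, 12]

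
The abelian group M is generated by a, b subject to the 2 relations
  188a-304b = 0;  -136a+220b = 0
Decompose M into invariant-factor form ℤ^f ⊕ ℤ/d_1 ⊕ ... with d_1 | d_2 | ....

Answer: M ≅ ℤ/4 ⊕ ℤ/4

Derivation:
rank_ℚ(R)=2; free=2−2=0
SNF(R) diag = [4, 4] → torsion [4, 4]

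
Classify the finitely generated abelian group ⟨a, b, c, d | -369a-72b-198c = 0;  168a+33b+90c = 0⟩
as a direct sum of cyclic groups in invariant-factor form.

rank_ℚ(R)=2; free=4−2=2
SNF(R) diag = [3, 9] → torsion [3, 9]

Answer: M ≅ ℤ^2 ⊕ ℤ/3 ⊕ ℤ/9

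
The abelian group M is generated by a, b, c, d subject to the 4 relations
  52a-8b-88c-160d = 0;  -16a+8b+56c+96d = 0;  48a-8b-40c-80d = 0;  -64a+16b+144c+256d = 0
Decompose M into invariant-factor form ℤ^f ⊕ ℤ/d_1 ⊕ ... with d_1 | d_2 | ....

rank_ℚ(R)=4; free=4−4=0
SNF(R) diag = [4, 8, 16, 32] → torsion [4, 8, 16, 32]

Answer: M ≅ ℤ/4 ⊕ ℤ/8 ⊕ ℤ/16 ⊕ ℤ/32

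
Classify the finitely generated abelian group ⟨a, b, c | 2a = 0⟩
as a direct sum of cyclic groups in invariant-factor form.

rank_ℚ(R)=1; free=3−1=2
SNF(R) diag = [2] → torsion [2]

Answer: M ≅ ℤ^2 ⊕ ℤ/2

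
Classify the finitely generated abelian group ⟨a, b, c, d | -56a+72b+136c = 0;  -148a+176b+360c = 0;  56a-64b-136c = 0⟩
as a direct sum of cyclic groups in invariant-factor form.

Answer: M ≅ ℤ^1 ⊕ ℤ/4 ⊕ ℤ/8 ⊕ ℤ/8

Derivation:
rank_ℚ(R)=3; free=4−3=1
SNF(R) diag = [4, 8, 8] → torsion [4, 8, 8]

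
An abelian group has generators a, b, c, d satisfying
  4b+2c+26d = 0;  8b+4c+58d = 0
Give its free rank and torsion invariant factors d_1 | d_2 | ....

rank_ℚ(R)=2; free=4−2=2
SNF(R) diag = [2, 6] → torsion [2, 6]

Answer: M ≅ ℤ^2 ⊕ ℤ/2 ⊕ ℤ/6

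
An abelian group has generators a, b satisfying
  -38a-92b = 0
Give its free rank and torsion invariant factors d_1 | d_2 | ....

Answer: M ≅ ℤ^1 ⊕ ℤ/2

Derivation:
rank_ℚ(R)=1; free=2−1=1
SNF(R) diag = [2] → torsion [2]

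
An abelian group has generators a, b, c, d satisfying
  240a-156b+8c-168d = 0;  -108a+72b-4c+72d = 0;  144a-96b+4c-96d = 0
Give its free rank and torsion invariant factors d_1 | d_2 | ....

rank_ℚ(R)=3; free=4−3=1
SNF(R) diag = [4, 12, 12] → torsion [4, 12, 12]

Answer: M ≅ ℤ^1 ⊕ ℤ/4 ⊕ ℤ/12 ⊕ ℤ/12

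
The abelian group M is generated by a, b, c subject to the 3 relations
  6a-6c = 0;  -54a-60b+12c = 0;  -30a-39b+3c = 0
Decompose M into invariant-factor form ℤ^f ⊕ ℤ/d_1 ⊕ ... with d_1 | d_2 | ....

Answer: M ≅ ℤ/3 ⊕ ℤ/6 ⊕ ℤ/6

Derivation:
rank_ℚ(R)=3; free=3−3=0
SNF(R) diag = [3, 6, 6] → torsion [3, 6, 6]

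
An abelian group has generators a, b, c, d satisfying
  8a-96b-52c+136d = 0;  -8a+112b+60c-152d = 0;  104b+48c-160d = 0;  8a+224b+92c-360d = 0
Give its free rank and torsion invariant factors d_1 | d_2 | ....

Answer: M ≅ ℤ/4 ⊕ ℤ/8 ⊕ ℤ/16 ⊕ ℤ/48

Derivation:
rank_ℚ(R)=4; free=4−4=0
SNF(R) diag = [4, 8, 16, 48] → torsion [4, 8, 16, 48]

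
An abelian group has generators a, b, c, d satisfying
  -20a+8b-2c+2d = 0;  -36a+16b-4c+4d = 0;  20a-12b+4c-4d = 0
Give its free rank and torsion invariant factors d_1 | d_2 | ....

rank_ℚ(R)=3; free=4−3=1
SNF(R) diag = [2, 4, 4] → torsion [2, 4, 4]

Answer: M ≅ ℤ^1 ⊕ ℤ/2 ⊕ ℤ/4 ⊕ ℤ/4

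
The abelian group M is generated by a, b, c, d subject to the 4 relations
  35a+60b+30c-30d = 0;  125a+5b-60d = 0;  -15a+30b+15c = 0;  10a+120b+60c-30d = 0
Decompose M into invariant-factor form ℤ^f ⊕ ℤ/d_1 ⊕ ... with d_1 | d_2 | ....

rank_ℚ(R)=4; free=4−4=0
SNF(R) diag = [5, 5, 15, 30] → torsion [5, 5, 15, 30]

Answer: M ≅ ℤ/5 ⊕ ℤ/5 ⊕ ℤ/15 ⊕ ℤ/30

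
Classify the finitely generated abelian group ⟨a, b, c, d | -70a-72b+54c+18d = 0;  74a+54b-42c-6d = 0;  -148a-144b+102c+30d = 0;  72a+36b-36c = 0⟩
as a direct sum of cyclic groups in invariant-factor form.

Answer: M ≅ ℤ/2 ⊕ ℤ/6 ⊕ ℤ/18 ⊕ ℤ/36

Derivation:
rank_ℚ(R)=4; free=4−4=0
SNF(R) diag = [2, 6, 18, 36] → torsion [2, 6, 18, 36]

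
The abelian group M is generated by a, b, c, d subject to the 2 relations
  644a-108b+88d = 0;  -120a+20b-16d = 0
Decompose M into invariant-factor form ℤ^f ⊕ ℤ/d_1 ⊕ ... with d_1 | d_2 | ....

rank_ℚ(R)=2; free=4−2=2
SNF(R) diag = [4, 4] → torsion [4, 4]

Answer: M ≅ ℤ^2 ⊕ ℤ/4 ⊕ ℤ/4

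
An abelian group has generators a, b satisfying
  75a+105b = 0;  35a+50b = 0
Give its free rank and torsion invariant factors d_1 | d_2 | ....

Answer: M ≅ ℤ/5 ⊕ ℤ/15

Derivation:
rank_ℚ(R)=2; free=2−2=0
SNF(R) diag = [5, 15] → torsion [5, 15]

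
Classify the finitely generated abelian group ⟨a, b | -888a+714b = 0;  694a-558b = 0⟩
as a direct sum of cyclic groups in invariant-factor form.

Answer: M ≅ ℤ/2 ⊕ ℤ/6

Derivation:
rank_ℚ(R)=2; free=2−2=0
SNF(R) diag = [2, 6] → torsion [2, 6]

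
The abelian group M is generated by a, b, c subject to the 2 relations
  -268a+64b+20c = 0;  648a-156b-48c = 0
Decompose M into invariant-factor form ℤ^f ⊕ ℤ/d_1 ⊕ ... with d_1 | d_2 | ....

Answer: M ≅ ℤ^1 ⊕ ℤ/4 ⊕ ℤ/12

Derivation:
rank_ℚ(R)=2; free=3−2=1
SNF(R) diag = [4, 12] → torsion [4, 12]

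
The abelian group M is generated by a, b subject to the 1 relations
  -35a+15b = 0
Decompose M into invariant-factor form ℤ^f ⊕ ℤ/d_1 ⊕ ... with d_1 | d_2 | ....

Answer: M ≅ ℤ^1 ⊕ ℤ/5

Derivation:
rank_ℚ(R)=1; free=2−1=1
SNF(R) diag = [5] → torsion [5]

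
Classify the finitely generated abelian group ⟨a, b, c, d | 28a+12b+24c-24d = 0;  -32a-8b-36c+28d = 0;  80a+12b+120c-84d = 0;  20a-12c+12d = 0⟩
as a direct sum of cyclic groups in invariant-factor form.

Answer: M ≅ ℤ/4 ⊕ ℤ/4 ⊕ ℤ/12 ⊕ ℤ/12

Derivation:
rank_ℚ(R)=4; free=4−4=0
SNF(R) diag = [4, 4, 12, 12] → torsion [4, 4, 12, 12]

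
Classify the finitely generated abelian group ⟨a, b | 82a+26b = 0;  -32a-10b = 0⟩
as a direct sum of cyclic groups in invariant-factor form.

Answer: M ≅ ℤ/2 ⊕ ℤ/6

Derivation:
rank_ℚ(R)=2; free=2−2=0
SNF(R) diag = [2, 6] → torsion [2, 6]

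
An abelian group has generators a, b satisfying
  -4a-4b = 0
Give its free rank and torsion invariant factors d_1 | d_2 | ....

rank_ℚ(R)=1; free=2−1=1
SNF(R) diag = [4] → torsion [4]

Answer: M ≅ ℤ^1 ⊕ ℤ/4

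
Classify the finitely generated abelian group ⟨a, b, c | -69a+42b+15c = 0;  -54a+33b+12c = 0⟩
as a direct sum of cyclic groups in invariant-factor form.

Answer: M ≅ ℤ^1 ⊕ ℤ/3 ⊕ ℤ/3

Derivation:
rank_ℚ(R)=2; free=3−2=1
SNF(R) diag = [3, 3] → torsion [3, 3]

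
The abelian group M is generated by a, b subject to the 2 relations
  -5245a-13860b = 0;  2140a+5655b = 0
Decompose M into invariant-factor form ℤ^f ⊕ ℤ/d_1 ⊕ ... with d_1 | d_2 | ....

Answer: M ≅ ℤ/5 ⊕ ℤ/15

Derivation:
rank_ℚ(R)=2; free=2−2=0
SNF(R) diag = [5, 15] → torsion [5, 15]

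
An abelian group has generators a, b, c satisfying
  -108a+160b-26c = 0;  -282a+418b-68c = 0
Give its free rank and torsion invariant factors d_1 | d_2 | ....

Answer: M ≅ ℤ^1 ⊕ ℤ/2 ⊕ ℤ/6

Derivation:
rank_ℚ(R)=2; free=3−2=1
SNF(R) diag = [2, 6] → torsion [2, 6]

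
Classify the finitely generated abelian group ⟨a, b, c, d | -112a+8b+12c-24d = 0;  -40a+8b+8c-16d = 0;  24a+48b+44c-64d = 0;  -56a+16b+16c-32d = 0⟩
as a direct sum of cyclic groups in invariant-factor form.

Answer: M ≅ ℤ/4 ⊕ ℤ/8 ⊕ ℤ/24 ⊕ ℤ/24

Derivation:
rank_ℚ(R)=4; free=4−4=0
SNF(R) diag = [4, 8, 24, 24] → torsion [4, 8, 24, 24]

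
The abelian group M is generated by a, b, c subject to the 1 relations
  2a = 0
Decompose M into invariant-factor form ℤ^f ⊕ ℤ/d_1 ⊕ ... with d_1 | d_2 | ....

rank_ℚ(R)=1; free=3−1=2
SNF(R) diag = [2] → torsion [2]

Answer: M ≅ ℤ^2 ⊕ ℤ/2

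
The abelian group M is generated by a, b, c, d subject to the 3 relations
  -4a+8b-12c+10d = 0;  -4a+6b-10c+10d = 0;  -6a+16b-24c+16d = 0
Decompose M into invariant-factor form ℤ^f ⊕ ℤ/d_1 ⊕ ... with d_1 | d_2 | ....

rank_ℚ(R)=3; free=4−3=1
SNF(R) diag = [2, 2, 2] → torsion [2, 2, 2]

Answer: M ≅ ℤ^1 ⊕ ℤ/2 ⊕ ℤ/2 ⊕ ℤ/2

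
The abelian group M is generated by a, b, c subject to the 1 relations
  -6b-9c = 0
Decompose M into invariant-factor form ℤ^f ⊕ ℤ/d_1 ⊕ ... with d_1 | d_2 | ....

Answer: M ≅ ℤ^2 ⊕ ℤ/3

Derivation:
rank_ℚ(R)=1; free=3−1=2
SNF(R) diag = [3] → torsion [3]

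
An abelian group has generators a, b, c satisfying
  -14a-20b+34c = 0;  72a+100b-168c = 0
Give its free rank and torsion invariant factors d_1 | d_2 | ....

Answer: M ≅ ℤ^1 ⊕ ℤ/2 ⊕ ℤ/4

Derivation:
rank_ℚ(R)=2; free=3−2=1
SNF(R) diag = [2, 4] → torsion [2, 4]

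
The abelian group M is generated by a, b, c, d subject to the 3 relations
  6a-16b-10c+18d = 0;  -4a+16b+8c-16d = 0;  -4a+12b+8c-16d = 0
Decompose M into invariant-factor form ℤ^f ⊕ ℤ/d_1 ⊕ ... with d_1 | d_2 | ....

rank_ℚ(R)=3; free=4−3=1
SNF(R) diag = [2, 4, 4] → torsion [2, 4, 4]

Answer: M ≅ ℤ^1 ⊕ ℤ/2 ⊕ ℤ/4 ⊕ ℤ/4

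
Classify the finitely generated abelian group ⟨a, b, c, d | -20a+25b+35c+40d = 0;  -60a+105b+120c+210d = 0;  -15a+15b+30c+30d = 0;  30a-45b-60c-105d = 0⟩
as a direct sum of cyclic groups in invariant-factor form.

Answer: M ≅ ℤ/5 ⊕ ℤ/15 ⊕ ℤ/15 ⊕ ℤ/45

Derivation:
rank_ℚ(R)=4; free=4−4=0
SNF(R) diag = [5, 15, 15, 45] → torsion [5, 15, 15, 45]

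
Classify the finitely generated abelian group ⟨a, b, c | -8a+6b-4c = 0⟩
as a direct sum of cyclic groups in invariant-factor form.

Answer: M ≅ ℤ^2 ⊕ ℤ/2

Derivation:
rank_ℚ(R)=1; free=3−1=2
SNF(R) diag = [2] → torsion [2]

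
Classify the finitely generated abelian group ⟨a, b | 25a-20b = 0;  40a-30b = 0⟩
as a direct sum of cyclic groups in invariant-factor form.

rank_ℚ(R)=2; free=2−2=0
SNF(R) diag = [5, 10] → torsion [5, 10]

Answer: M ≅ ℤ/5 ⊕ ℤ/10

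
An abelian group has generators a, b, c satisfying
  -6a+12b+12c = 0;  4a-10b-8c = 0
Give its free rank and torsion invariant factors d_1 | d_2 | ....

Answer: M ≅ ℤ^1 ⊕ ℤ/2 ⊕ ℤ/6

Derivation:
rank_ℚ(R)=2; free=3−2=1
SNF(R) diag = [2, 6] → torsion [2, 6]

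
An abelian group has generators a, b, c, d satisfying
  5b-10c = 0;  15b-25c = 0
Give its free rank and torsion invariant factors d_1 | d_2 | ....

Answer: M ≅ ℤ^2 ⊕ ℤ/5 ⊕ ℤ/5

Derivation:
rank_ℚ(R)=2; free=4−2=2
SNF(R) diag = [5, 5] → torsion [5, 5]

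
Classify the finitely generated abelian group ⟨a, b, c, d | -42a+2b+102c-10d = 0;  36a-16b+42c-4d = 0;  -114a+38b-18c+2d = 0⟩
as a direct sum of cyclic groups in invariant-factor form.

Answer: M ≅ ℤ^1 ⊕ ℤ/2 ⊕ ℤ/6 ⊕ ℤ/12

Derivation:
rank_ℚ(R)=3; free=4−3=1
SNF(R) diag = [2, 6, 12] → torsion [2, 6, 12]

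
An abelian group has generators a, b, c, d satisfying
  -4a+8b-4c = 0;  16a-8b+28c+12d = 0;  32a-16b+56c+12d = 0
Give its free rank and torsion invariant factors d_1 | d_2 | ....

Answer: M ≅ ℤ^1 ⊕ ℤ/4 ⊕ ℤ/12 ⊕ ℤ/12

Derivation:
rank_ℚ(R)=3; free=4−3=1
SNF(R) diag = [4, 12, 12] → torsion [4, 12, 12]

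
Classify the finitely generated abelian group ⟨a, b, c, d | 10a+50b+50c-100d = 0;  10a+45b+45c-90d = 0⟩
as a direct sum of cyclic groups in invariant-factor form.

Answer: M ≅ ℤ^2 ⊕ ℤ/5 ⊕ ℤ/10

Derivation:
rank_ℚ(R)=2; free=4−2=2
SNF(R) diag = [5, 10] → torsion [5, 10]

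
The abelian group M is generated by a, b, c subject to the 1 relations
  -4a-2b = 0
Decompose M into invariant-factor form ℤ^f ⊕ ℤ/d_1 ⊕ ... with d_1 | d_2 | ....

rank_ℚ(R)=1; free=3−1=2
SNF(R) diag = [2] → torsion [2]

Answer: M ≅ ℤ^2 ⊕ ℤ/2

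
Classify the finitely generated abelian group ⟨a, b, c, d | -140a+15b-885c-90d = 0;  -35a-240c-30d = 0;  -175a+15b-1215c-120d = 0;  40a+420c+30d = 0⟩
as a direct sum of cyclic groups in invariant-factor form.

rank_ℚ(R)=4; free=4−4=0
SNF(R) diag = [5, 15, 30, 90] → torsion [5, 15, 30, 90]

Answer: M ≅ ℤ/5 ⊕ ℤ/15 ⊕ ℤ/30 ⊕ ℤ/90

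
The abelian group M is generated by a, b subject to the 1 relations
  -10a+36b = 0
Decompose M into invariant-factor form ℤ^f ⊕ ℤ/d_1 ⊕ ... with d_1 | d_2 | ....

rank_ℚ(R)=1; free=2−1=1
SNF(R) diag = [2] → torsion [2]

Answer: M ≅ ℤ^1 ⊕ ℤ/2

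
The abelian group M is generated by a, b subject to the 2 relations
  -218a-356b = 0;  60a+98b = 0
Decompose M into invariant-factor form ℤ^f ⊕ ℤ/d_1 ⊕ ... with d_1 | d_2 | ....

Answer: M ≅ ℤ/2 ⊕ ℤ/2

Derivation:
rank_ℚ(R)=2; free=2−2=0
SNF(R) diag = [2, 2] → torsion [2, 2]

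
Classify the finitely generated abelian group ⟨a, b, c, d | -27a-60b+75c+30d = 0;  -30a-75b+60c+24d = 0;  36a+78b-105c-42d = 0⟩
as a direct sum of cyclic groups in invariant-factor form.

rank_ℚ(R)=3; free=4−3=1
SNF(R) diag = [3, 3, 3] → torsion [3, 3, 3]

Answer: M ≅ ℤ^1 ⊕ ℤ/3 ⊕ ℤ/3 ⊕ ℤ/3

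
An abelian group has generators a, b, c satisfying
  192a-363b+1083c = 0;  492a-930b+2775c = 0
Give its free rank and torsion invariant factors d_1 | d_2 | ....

rank_ℚ(R)=2; free=3−2=1
SNF(R) diag = [3, 3] → torsion [3, 3]

Answer: M ≅ ℤ^1 ⊕ ℤ/3 ⊕ ℤ/3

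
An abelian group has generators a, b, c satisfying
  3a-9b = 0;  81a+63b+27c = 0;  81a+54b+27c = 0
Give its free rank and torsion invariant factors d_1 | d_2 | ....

Answer: M ≅ ℤ/3 ⊕ ℤ/9 ⊕ ℤ/27

Derivation:
rank_ℚ(R)=3; free=3−3=0
SNF(R) diag = [3, 9, 27] → torsion [3, 9, 27]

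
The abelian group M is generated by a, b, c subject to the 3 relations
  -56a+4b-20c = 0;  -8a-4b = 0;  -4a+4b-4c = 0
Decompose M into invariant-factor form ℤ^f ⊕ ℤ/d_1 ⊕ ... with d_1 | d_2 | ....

rank_ℚ(R)=3; free=3−3=0
SNF(R) diag = [4, 4, 4] → torsion [4, 4, 4]

Answer: M ≅ ℤ/4 ⊕ ℤ/4 ⊕ ℤ/4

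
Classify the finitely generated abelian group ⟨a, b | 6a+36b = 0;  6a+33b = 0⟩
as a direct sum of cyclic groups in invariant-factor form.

rank_ℚ(R)=2; free=2−2=0
SNF(R) diag = [3, 6] → torsion [3, 6]

Answer: M ≅ ℤ/3 ⊕ ℤ/6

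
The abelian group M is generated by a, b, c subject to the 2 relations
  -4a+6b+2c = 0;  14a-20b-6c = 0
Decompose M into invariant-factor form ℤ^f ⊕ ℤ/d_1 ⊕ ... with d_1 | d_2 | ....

Answer: M ≅ ℤ^1 ⊕ ℤ/2 ⊕ ℤ/2

Derivation:
rank_ℚ(R)=2; free=3−2=1
SNF(R) diag = [2, 2] → torsion [2, 2]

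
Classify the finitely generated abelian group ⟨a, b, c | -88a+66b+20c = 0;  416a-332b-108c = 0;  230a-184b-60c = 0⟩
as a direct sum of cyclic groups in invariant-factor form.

rank_ℚ(R)=3; free=3−3=0
SNF(R) diag = [2, 2, 4] → torsion [2, 2, 4]

Answer: M ≅ ℤ/2 ⊕ ℤ/2 ⊕ ℤ/4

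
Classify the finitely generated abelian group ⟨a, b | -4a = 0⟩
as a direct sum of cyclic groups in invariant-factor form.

Answer: M ≅ ℤ^1 ⊕ ℤ/4

Derivation:
rank_ℚ(R)=1; free=2−1=1
SNF(R) diag = [4] → torsion [4]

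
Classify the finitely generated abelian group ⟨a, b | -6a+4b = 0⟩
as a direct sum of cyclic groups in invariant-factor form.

rank_ℚ(R)=1; free=2−1=1
SNF(R) diag = [2] → torsion [2]

Answer: M ≅ ℤ^1 ⊕ ℤ/2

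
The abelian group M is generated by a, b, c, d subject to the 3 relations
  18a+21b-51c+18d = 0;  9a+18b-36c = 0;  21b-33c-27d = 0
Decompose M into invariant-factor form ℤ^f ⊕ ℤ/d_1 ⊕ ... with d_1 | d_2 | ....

rank_ℚ(R)=3; free=4−3=1
SNF(R) diag = [3, 9, 9] → torsion [3, 9, 9]

Answer: M ≅ ℤ^1 ⊕ ℤ/3 ⊕ ℤ/9 ⊕ ℤ/9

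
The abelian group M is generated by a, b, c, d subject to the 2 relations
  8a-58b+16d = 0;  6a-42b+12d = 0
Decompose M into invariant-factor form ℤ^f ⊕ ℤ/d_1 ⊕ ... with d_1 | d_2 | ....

Answer: M ≅ ℤ^2 ⊕ ℤ/2 ⊕ ℤ/6

Derivation:
rank_ℚ(R)=2; free=4−2=2
SNF(R) diag = [2, 6] → torsion [2, 6]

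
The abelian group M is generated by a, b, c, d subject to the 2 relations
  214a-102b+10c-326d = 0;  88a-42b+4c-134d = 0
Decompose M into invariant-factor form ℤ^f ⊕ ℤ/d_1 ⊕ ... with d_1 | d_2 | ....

rank_ℚ(R)=2; free=4−2=2
SNF(R) diag = [2, 6] → torsion [2, 6]

Answer: M ≅ ℤ^2 ⊕ ℤ/2 ⊕ ℤ/6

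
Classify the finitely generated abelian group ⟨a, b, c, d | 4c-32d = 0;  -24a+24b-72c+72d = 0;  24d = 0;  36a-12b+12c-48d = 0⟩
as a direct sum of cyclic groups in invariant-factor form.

Answer: M ≅ ℤ/4 ⊕ ℤ/12 ⊕ ℤ/24 ⊕ ℤ/48

Derivation:
rank_ℚ(R)=4; free=4−4=0
SNF(R) diag = [4, 12, 24, 48] → torsion [4, 12, 24, 48]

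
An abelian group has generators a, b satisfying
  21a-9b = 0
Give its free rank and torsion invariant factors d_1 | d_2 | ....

rank_ℚ(R)=1; free=2−1=1
SNF(R) diag = [3] → torsion [3]

Answer: M ≅ ℤ^1 ⊕ ℤ/3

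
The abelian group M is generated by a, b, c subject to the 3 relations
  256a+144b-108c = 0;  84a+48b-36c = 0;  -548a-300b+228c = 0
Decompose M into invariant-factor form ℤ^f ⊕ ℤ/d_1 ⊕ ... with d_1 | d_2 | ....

rank_ℚ(R)=3; free=3−3=0
SNF(R) diag = [4, 12, 12] → torsion [4, 12, 12]

Answer: M ≅ ℤ/4 ⊕ ℤ/12 ⊕ ℤ/12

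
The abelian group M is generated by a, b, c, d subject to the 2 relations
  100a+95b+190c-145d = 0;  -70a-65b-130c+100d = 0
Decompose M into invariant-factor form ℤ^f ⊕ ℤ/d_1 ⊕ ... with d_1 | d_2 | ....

Answer: M ≅ ℤ^2 ⊕ ℤ/5 ⊕ ℤ/15

Derivation:
rank_ℚ(R)=2; free=4−2=2
SNF(R) diag = [5, 15] → torsion [5, 15]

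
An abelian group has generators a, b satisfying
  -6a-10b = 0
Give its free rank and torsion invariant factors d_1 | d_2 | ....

rank_ℚ(R)=1; free=2−1=1
SNF(R) diag = [2] → torsion [2]

Answer: M ≅ ℤ^1 ⊕ ℤ/2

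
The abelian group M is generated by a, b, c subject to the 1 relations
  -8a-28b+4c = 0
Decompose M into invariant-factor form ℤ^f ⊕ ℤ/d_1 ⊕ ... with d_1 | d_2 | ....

Answer: M ≅ ℤ^2 ⊕ ℤ/4

Derivation:
rank_ℚ(R)=1; free=3−1=2
SNF(R) diag = [4] → torsion [4]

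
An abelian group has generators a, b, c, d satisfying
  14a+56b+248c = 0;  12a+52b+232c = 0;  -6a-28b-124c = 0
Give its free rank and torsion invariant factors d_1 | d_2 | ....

rank_ℚ(R)=3; free=4−3=1
SNF(R) diag = [2, 4, 12] → torsion [2, 4, 12]

Answer: M ≅ ℤ^1 ⊕ ℤ/2 ⊕ ℤ/4 ⊕ ℤ/12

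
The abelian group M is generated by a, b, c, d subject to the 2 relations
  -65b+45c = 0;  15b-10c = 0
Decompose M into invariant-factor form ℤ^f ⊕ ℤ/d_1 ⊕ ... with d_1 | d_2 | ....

rank_ℚ(R)=2; free=4−2=2
SNF(R) diag = [5, 5] → torsion [5, 5]

Answer: M ≅ ℤ^2 ⊕ ℤ/5 ⊕ ℤ/5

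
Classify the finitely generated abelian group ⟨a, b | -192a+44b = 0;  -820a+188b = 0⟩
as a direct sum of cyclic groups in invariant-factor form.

rank_ℚ(R)=2; free=2−2=0
SNF(R) diag = [4, 4] → torsion [4, 4]

Answer: M ≅ ℤ/4 ⊕ ℤ/4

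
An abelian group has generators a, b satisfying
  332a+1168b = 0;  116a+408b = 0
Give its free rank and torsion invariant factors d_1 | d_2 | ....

Answer: M ≅ ℤ/4 ⊕ ℤ/8

Derivation:
rank_ℚ(R)=2; free=2−2=0
SNF(R) diag = [4, 8] → torsion [4, 8]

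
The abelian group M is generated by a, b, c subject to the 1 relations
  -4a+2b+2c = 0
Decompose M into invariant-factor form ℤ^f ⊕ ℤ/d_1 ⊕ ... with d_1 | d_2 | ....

rank_ℚ(R)=1; free=3−1=2
SNF(R) diag = [2] → torsion [2]

Answer: M ≅ ℤ^2 ⊕ ℤ/2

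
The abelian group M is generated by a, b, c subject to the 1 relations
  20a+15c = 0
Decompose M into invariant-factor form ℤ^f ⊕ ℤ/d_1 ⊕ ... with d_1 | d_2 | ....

Answer: M ≅ ℤ^2 ⊕ ℤ/5

Derivation:
rank_ℚ(R)=1; free=3−1=2
SNF(R) diag = [5] → torsion [5]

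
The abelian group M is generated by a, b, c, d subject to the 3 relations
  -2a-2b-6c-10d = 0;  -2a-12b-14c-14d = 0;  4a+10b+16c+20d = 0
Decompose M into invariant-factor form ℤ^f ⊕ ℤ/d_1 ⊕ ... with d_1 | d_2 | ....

rank_ℚ(R)=3; free=4−3=1
SNF(R) diag = [2, 2, 4] → torsion [2, 2, 4]

Answer: M ≅ ℤ^1 ⊕ ℤ/2 ⊕ ℤ/2 ⊕ ℤ/4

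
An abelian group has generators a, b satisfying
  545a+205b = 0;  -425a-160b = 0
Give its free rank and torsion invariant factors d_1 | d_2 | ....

Answer: M ≅ ℤ/5 ⊕ ℤ/15

Derivation:
rank_ℚ(R)=2; free=2−2=0
SNF(R) diag = [5, 15] → torsion [5, 15]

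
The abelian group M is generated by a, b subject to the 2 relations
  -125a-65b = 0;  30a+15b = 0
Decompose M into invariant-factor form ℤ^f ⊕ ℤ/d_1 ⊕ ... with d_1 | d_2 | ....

Answer: M ≅ ℤ/5 ⊕ ℤ/15

Derivation:
rank_ℚ(R)=2; free=2−2=0
SNF(R) diag = [5, 15] → torsion [5, 15]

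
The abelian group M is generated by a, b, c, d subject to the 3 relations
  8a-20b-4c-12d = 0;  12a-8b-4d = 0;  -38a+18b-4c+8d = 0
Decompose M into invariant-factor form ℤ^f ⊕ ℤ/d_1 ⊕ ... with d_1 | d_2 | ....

Answer: M ≅ ℤ^1 ⊕ ℤ/2 ⊕ ℤ/4 ⊕ ℤ/4

Derivation:
rank_ℚ(R)=3; free=4−3=1
SNF(R) diag = [2, 4, 4] → torsion [2, 4, 4]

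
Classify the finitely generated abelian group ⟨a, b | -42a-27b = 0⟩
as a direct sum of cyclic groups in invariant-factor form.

Answer: M ≅ ℤ^1 ⊕ ℤ/3

Derivation:
rank_ℚ(R)=1; free=2−1=1
SNF(R) diag = [3] → torsion [3]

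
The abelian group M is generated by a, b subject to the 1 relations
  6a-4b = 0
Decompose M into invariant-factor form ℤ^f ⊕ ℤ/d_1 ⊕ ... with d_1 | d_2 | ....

rank_ℚ(R)=1; free=2−1=1
SNF(R) diag = [2] → torsion [2]

Answer: M ≅ ℤ^1 ⊕ ℤ/2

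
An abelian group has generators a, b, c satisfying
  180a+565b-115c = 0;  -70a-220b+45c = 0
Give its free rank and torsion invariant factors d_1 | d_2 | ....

Answer: M ≅ ℤ^1 ⊕ ℤ/5 ⊕ ℤ/5

Derivation:
rank_ℚ(R)=2; free=3−2=1
SNF(R) diag = [5, 5] → torsion [5, 5]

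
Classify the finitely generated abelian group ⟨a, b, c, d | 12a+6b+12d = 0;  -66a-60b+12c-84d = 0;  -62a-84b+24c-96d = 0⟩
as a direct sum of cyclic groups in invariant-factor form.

rank_ℚ(R)=3; free=4−3=1
SNF(R) diag = [2, 6, 12] → torsion [2, 6, 12]

Answer: M ≅ ℤ^1 ⊕ ℤ/2 ⊕ ℤ/6 ⊕ ℤ/12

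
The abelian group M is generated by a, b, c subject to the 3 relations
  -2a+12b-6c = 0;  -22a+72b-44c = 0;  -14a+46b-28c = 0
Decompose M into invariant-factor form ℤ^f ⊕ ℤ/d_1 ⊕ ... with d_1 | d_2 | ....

rank_ℚ(R)=3; free=3−3=0
SNF(R) diag = [2, 2, 2] → torsion [2, 2, 2]

Answer: M ≅ ℤ/2 ⊕ ℤ/2 ⊕ ℤ/2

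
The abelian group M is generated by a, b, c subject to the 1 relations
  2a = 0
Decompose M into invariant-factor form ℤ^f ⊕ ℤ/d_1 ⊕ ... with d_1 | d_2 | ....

Answer: M ≅ ℤ^2 ⊕ ℤ/2

Derivation:
rank_ℚ(R)=1; free=3−1=2
SNF(R) diag = [2] → torsion [2]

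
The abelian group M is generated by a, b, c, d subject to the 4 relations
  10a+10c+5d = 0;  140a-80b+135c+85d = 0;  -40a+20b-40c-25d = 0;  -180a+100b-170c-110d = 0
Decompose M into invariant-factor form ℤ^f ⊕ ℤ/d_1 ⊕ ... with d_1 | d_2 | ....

rank_ℚ(R)=4; free=4−4=0
SNF(R) diag = [5, 5, 10, 20] → torsion [5, 5, 10, 20]

Answer: M ≅ ℤ/5 ⊕ ℤ/5 ⊕ ℤ/10 ⊕ ℤ/20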